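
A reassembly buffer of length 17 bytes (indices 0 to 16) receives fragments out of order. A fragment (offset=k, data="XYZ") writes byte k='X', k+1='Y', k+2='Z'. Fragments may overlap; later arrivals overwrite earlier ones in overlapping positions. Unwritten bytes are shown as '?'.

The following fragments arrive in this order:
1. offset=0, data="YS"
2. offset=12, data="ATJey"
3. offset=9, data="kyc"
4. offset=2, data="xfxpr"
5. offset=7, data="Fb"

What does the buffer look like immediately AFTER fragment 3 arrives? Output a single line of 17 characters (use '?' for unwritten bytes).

Answer: YS???????kycATJey

Derivation:
Fragment 1: offset=0 data="YS" -> buffer=YS???????????????
Fragment 2: offset=12 data="ATJey" -> buffer=YS??????????ATJey
Fragment 3: offset=9 data="kyc" -> buffer=YS???????kycATJey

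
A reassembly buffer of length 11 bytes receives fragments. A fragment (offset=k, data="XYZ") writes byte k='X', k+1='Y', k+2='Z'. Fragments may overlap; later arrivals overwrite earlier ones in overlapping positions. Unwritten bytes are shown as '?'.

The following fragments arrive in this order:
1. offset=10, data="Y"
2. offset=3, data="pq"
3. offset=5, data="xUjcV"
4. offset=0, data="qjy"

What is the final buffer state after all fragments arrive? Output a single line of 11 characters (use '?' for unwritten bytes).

Fragment 1: offset=10 data="Y" -> buffer=??????????Y
Fragment 2: offset=3 data="pq" -> buffer=???pq?????Y
Fragment 3: offset=5 data="xUjcV" -> buffer=???pqxUjcVY
Fragment 4: offset=0 data="qjy" -> buffer=qjypqxUjcVY

Answer: qjypqxUjcVY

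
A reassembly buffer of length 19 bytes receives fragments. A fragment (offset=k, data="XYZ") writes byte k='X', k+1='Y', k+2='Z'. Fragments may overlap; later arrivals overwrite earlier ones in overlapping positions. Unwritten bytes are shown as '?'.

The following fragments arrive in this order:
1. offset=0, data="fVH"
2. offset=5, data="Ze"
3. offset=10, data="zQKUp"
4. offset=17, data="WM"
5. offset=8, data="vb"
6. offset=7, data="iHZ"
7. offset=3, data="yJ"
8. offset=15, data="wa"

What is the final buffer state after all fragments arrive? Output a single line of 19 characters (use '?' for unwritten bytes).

Answer: fVHyJZeiHZzQKUpwaWM

Derivation:
Fragment 1: offset=0 data="fVH" -> buffer=fVH????????????????
Fragment 2: offset=5 data="Ze" -> buffer=fVH??Ze????????????
Fragment 3: offset=10 data="zQKUp" -> buffer=fVH??Ze???zQKUp????
Fragment 4: offset=17 data="WM" -> buffer=fVH??Ze???zQKUp??WM
Fragment 5: offset=8 data="vb" -> buffer=fVH??Ze?vbzQKUp??WM
Fragment 6: offset=7 data="iHZ" -> buffer=fVH??ZeiHZzQKUp??WM
Fragment 7: offset=3 data="yJ" -> buffer=fVHyJZeiHZzQKUp??WM
Fragment 8: offset=15 data="wa" -> buffer=fVHyJZeiHZzQKUpwaWM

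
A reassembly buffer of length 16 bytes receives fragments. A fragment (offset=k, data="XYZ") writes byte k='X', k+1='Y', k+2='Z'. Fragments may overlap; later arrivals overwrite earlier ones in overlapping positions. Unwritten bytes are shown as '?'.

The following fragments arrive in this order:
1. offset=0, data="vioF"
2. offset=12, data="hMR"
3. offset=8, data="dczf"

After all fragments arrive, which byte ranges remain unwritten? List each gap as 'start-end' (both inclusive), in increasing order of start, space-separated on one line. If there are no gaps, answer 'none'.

Fragment 1: offset=0 len=4
Fragment 2: offset=12 len=3
Fragment 3: offset=8 len=4
Gaps: 4-7 15-15

Answer: 4-7 15-15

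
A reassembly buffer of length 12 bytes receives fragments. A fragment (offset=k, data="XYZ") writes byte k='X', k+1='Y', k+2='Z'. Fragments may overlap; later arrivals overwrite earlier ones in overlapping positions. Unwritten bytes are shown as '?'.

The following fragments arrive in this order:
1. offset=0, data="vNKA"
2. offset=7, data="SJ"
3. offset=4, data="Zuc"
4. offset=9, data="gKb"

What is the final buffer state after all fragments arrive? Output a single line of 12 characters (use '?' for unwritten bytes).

Fragment 1: offset=0 data="vNKA" -> buffer=vNKA????????
Fragment 2: offset=7 data="SJ" -> buffer=vNKA???SJ???
Fragment 3: offset=4 data="Zuc" -> buffer=vNKAZucSJ???
Fragment 4: offset=9 data="gKb" -> buffer=vNKAZucSJgKb

Answer: vNKAZucSJgKb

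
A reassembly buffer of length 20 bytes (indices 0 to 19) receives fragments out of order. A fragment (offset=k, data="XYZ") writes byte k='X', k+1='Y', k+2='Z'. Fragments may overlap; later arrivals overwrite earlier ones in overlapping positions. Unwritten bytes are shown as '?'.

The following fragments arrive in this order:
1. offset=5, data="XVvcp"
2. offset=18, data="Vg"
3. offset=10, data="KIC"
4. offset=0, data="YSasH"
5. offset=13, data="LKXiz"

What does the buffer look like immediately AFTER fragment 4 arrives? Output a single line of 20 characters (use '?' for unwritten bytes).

Answer: YSasHXVvcpKIC?????Vg

Derivation:
Fragment 1: offset=5 data="XVvcp" -> buffer=?????XVvcp??????????
Fragment 2: offset=18 data="Vg" -> buffer=?????XVvcp????????Vg
Fragment 3: offset=10 data="KIC" -> buffer=?????XVvcpKIC?????Vg
Fragment 4: offset=0 data="YSasH" -> buffer=YSasHXVvcpKIC?????Vg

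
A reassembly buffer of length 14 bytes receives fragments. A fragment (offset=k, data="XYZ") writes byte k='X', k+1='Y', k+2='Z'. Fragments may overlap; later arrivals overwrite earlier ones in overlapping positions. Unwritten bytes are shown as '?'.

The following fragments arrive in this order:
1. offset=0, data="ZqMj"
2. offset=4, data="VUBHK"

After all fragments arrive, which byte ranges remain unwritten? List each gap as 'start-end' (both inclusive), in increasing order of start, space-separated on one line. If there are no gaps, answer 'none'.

Fragment 1: offset=0 len=4
Fragment 2: offset=4 len=5
Gaps: 9-13

Answer: 9-13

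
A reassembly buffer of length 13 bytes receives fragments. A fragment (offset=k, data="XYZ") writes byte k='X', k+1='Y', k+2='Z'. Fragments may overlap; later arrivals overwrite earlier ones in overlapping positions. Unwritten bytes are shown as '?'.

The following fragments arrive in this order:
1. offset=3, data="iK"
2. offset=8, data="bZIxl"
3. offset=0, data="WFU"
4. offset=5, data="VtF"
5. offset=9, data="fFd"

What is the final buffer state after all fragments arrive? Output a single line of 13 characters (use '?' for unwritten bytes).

Answer: WFUiKVtFbfFdl

Derivation:
Fragment 1: offset=3 data="iK" -> buffer=???iK????????
Fragment 2: offset=8 data="bZIxl" -> buffer=???iK???bZIxl
Fragment 3: offset=0 data="WFU" -> buffer=WFUiK???bZIxl
Fragment 4: offset=5 data="VtF" -> buffer=WFUiKVtFbZIxl
Fragment 5: offset=9 data="fFd" -> buffer=WFUiKVtFbfFdl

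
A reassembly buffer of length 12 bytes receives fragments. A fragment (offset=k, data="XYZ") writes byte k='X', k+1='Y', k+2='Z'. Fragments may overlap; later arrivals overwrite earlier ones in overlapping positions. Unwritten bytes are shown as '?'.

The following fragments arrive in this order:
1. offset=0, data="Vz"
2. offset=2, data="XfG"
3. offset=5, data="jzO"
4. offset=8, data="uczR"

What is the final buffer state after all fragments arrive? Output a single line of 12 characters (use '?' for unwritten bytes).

Fragment 1: offset=0 data="Vz" -> buffer=Vz??????????
Fragment 2: offset=2 data="XfG" -> buffer=VzXfG???????
Fragment 3: offset=5 data="jzO" -> buffer=VzXfGjzO????
Fragment 4: offset=8 data="uczR" -> buffer=VzXfGjzOuczR

Answer: VzXfGjzOuczR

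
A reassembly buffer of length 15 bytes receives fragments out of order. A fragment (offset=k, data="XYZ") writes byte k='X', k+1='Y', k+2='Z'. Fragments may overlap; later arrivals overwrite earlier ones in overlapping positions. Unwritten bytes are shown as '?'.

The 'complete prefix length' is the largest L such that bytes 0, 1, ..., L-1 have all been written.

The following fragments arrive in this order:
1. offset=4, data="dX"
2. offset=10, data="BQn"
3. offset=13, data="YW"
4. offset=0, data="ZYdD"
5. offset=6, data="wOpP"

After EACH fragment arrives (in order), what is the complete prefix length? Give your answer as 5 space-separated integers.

Answer: 0 0 0 6 15

Derivation:
Fragment 1: offset=4 data="dX" -> buffer=????dX????????? -> prefix_len=0
Fragment 2: offset=10 data="BQn" -> buffer=????dX????BQn?? -> prefix_len=0
Fragment 3: offset=13 data="YW" -> buffer=????dX????BQnYW -> prefix_len=0
Fragment 4: offset=0 data="ZYdD" -> buffer=ZYdDdX????BQnYW -> prefix_len=6
Fragment 5: offset=6 data="wOpP" -> buffer=ZYdDdXwOpPBQnYW -> prefix_len=15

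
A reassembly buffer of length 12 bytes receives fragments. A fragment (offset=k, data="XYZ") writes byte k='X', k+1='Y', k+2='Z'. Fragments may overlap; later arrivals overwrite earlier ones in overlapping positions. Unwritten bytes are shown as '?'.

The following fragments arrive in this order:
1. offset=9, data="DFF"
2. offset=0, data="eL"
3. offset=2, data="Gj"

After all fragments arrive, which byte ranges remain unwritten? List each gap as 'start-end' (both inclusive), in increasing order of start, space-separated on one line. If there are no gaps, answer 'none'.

Fragment 1: offset=9 len=3
Fragment 2: offset=0 len=2
Fragment 3: offset=2 len=2
Gaps: 4-8

Answer: 4-8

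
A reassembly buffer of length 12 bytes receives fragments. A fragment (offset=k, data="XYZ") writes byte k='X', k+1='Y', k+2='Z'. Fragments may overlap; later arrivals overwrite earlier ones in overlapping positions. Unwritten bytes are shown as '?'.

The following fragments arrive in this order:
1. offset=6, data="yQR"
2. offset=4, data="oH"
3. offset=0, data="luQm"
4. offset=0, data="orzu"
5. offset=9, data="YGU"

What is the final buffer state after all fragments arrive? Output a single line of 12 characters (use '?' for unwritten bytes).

Answer: orzuoHyQRYGU

Derivation:
Fragment 1: offset=6 data="yQR" -> buffer=??????yQR???
Fragment 2: offset=4 data="oH" -> buffer=????oHyQR???
Fragment 3: offset=0 data="luQm" -> buffer=luQmoHyQR???
Fragment 4: offset=0 data="orzu" -> buffer=orzuoHyQR???
Fragment 5: offset=9 data="YGU" -> buffer=orzuoHyQRYGU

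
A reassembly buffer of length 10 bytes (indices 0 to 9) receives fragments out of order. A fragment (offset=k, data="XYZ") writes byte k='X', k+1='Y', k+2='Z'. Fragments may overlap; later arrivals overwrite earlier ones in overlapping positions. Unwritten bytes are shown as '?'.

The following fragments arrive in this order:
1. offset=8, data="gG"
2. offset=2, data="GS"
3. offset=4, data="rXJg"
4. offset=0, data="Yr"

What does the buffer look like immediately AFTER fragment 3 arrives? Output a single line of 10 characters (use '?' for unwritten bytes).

Fragment 1: offset=8 data="gG" -> buffer=????????gG
Fragment 2: offset=2 data="GS" -> buffer=??GS????gG
Fragment 3: offset=4 data="rXJg" -> buffer=??GSrXJggG

Answer: ??GSrXJggG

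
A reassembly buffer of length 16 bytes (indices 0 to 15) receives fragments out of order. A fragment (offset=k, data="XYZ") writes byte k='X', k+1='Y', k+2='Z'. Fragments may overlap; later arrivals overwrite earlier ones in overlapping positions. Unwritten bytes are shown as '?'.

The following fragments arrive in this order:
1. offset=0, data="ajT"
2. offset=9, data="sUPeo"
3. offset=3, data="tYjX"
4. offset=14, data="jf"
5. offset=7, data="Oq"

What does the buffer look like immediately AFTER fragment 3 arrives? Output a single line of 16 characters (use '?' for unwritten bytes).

Fragment 1: offset=0 data="ajT" -> buffer=ajT?????????????
Fragment 2: offset=9 data="sUPeo" -> buffer=ajT??????sUPeo??
Fragment 3: offset=3 data="tYjX" -> buffer=ajTtYjX??sUPeo??

Answer: ajTtYjX??sUPeo??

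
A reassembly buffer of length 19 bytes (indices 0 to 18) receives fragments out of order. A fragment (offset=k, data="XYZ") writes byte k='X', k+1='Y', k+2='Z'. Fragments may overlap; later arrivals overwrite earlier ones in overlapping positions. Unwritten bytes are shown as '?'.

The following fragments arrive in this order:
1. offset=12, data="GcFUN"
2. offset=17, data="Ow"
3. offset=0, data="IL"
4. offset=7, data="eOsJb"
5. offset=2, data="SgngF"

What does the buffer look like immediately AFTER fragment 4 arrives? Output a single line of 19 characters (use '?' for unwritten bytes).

Answer: IL?????eOsJbGcFUNOw

Derivation:
Fragment 1: offset=12 data="GcFUN" -> buffer=????????????GcFUN??
Fragment 2: offset=17 data="Ow" -> buffer=????????????GcFUNOw
Fragment 3: offset=0 data="IL" -> buffer=IL??????????GcFUNOw
Fragment 4: offset=7 data="eOsJb" -> buffer=IL?????eOsJbGcFUNOw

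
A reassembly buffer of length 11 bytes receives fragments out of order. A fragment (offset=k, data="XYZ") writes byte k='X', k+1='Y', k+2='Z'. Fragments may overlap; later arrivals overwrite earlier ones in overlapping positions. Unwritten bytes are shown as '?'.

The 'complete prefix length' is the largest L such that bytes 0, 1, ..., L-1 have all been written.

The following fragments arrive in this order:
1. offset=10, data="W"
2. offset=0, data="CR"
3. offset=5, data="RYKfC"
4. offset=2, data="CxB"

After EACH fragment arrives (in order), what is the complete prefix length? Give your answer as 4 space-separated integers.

Answer: 0 2 2 11

Derivation:
Fragment 1: offset=10 data="W" -> buffer=??????????W -> prefix_len=0
Fragment 2: offset=0 data="CR" -> buffer=CR????????W -> prefix_len=2
Fragment 3: offset=5 data="RYKfC" -> buffer=CR???RYKfCW -> prefix_len=2
Fragment 4: offset=2 data="CxB" -> buffer=CRCxBRYKfCW -> prefix_len=11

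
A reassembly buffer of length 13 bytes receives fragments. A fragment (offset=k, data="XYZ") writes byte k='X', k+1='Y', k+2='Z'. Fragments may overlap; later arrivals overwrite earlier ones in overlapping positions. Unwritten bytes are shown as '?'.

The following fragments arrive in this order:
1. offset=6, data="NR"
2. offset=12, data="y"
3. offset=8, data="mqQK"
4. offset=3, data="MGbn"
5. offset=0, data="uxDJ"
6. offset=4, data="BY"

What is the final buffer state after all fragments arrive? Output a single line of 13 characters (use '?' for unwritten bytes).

Fragment 1: offset=6 data="NR" -> buffer=??????NR?????
Fragment 2: offset=12 data="y" -> buffer=??????NR????y
Fragment 3: offset=8 data="mqQK" -> buffer=??????NRmqQKy
Fragment 4: offset=3 data="MGbn" -> buffer=???MGbnRmqQKy
Fragment 5: offset=0 data="uxDJ" -> buffer=uxDJGbnRmqQKy
Fragment 6: offset=4 data="BY" -> buffer=uxDJBYnRmqQKy

Answer: uxDJBYnRmqQKy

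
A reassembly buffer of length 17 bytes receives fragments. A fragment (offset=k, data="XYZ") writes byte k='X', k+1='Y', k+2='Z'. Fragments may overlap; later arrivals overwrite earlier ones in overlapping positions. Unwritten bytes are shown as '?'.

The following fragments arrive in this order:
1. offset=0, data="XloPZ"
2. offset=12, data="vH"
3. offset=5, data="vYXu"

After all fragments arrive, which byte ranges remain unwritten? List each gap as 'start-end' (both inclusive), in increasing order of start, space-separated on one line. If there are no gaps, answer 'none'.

Answer: 9-11 14-16

Derivation:
Fragment 1: offset=0 len=5
Fragment 2: offset=12 len=2
Fragment 3: offset=5 len=4
Gaps: 9-11 14-16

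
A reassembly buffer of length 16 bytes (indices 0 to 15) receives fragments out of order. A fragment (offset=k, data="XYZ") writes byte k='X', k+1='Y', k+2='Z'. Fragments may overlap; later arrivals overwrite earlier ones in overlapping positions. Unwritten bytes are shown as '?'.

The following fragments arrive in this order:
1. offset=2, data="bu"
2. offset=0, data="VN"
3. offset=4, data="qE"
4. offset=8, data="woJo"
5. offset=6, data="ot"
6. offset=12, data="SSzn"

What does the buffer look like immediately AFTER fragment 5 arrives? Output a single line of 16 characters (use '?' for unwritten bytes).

Fragment 1: offset=2 data="bu" -> buffer=??bu????????????
Fragment 2: offset=0 data="VN" -> buffer=VNbu????????????
Fragment 3: offset=4 data="qE" -> buffer=VNbuqE??????????
Fragment 4: offset=8 data="woJo" -> buffer=VNbuqE??woJo????
Fragment 5: offset=6 data="ot" -> buffer=VNbuqEotwoJo????

Answer: VNbuqEotwoJo????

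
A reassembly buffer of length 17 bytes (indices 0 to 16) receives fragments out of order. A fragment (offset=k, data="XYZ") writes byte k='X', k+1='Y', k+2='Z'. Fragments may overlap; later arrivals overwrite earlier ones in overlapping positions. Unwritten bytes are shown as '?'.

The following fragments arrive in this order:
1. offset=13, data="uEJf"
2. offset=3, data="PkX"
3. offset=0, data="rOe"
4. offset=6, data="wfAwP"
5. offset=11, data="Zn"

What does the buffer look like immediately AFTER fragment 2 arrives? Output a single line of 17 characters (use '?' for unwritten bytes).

Answer: ???PkX???????uEJf

Derivation:
Fragment 1: offset=13 data="uEJf" -> buffer=?????????????uEJf
Fragment 2: offset=3 data="PkX" -> buffer=???PkX???????uEJf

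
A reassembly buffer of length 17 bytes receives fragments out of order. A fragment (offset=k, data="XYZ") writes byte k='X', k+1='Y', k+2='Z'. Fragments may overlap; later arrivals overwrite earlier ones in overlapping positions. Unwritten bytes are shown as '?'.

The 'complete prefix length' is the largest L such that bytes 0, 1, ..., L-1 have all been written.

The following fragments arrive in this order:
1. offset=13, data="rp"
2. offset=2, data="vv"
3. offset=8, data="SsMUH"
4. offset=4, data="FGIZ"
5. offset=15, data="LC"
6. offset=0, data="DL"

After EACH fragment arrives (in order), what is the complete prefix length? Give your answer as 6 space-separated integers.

Fragment 1: offset=13 data="rp" -> buffer=?????????????rp?? -> prefix_len=0
Fragment 2: offset=2 data="vv" -> buffer=??vv?????????rp?? -> prefix_len=0
Fragment 3: offset=8 data="SsMUH" -> buffer=??vv????SsMUHrp?? -> prefix_len=0
Fragment 4: offset=4 data="FGIZ" -> buffer=??vvFGIZSsMUHrp?? -> prefix_len=0
Fragment 5: offset=15 data="LC" -> buffer=??vvFGIZSsMUHrpLC -> prefix_len=0
Fragment 6: offset=0 data="DL" -> buffer=DLvvFGIZSsMUHrpLC -> prefix_len=17

Answer: 0 0 0 0 0 17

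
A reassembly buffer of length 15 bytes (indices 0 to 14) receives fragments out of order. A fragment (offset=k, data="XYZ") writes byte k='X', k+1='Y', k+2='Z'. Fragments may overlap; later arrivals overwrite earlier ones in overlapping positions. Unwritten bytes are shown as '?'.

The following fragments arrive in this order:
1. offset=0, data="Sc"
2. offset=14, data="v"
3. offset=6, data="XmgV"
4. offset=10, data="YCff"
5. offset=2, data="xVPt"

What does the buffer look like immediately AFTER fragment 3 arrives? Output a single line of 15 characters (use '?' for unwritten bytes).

Fragment 1: offset=0 data="Sc" -> buffer=Sc?????????????
Fragment 2: offset=14 data="v" -> buffer=Sc????????????v
Fragment 3: offset=6 data="XmgV" -> buffer=Sc????XmgV????v

Answer: Sc????XmgV????v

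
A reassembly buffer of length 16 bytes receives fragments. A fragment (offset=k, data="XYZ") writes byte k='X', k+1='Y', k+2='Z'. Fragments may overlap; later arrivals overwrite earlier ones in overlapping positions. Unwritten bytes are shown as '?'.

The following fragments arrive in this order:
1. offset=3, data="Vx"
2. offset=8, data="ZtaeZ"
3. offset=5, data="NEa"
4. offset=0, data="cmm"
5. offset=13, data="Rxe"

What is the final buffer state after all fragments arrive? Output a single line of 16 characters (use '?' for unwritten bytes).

Fragment 1: offset=3 data="Vx" -> buffer=???Vx???????????
Fragment 2: offset=8 data="ZtaeZ" -> buffer=???Vx???ZtaeZ???
Fragment 3: offset=5 data="NEa" -> buffer=???VxNEaZtaeZ???
Fragment 4: offset=0 data="cmm" -> buffer=cmmVxNEaZtaeZ???
Fragment 5: offset=13 data="Rxe" -> buffer=cmmVxNEaZtaeZRxe

Answer: cmmVxNEaZtaeZRxe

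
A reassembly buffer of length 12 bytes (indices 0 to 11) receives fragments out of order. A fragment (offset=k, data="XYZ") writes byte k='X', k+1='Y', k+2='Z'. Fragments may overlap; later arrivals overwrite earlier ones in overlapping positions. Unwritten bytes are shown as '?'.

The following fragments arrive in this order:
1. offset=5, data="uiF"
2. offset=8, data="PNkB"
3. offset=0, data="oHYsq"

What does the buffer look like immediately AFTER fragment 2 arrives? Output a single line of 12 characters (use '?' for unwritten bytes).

Answer: ?????uiFPNkB

Derivation:
Fragment 1: offset=5 data="uiF" -> buffer=?????uiF????
Fragment 2: offset=8 data="PNkB" -> buffer=?????uiFPNkB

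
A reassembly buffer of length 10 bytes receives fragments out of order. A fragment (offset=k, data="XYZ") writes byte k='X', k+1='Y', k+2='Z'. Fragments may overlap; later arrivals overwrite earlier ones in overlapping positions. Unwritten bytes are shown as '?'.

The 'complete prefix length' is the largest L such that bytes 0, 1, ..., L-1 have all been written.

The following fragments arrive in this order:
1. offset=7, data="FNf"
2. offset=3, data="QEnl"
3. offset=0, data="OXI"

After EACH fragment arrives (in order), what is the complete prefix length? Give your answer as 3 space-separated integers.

Fragment 1: offset=7 data="FNf" -> buffer=???????FNf -> prefix_len=0
Fragment 2: offset=3 data="QEnl" -> buffer=???QEnlFNf -> prefix_len=0
Fragment 3: offset=0 data="OXI" -> buffer=OXIQEnlFNf -> prefix_len=10

Answer: 0 0 10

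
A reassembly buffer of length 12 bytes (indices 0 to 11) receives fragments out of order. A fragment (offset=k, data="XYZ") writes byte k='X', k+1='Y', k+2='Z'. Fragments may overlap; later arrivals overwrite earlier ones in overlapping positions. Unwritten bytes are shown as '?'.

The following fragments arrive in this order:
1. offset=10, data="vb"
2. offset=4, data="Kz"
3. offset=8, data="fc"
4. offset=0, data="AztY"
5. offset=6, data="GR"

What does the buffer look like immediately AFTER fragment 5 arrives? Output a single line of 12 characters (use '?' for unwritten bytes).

Answer: AztYKzGRfcvb

Derivation:
Fragment 1: offset=10 data="vb" -> buffer=??????????vb
Fragment 2: offset=4 data="Kz" -> buffer=????Kz????vb
Fragment 3: offset=8 data="fc" -> buffer=????Kz??fcvb
Fragment 4: offset=0 data="AztY" -> buffer=AztYKz??fcvb
Fragment 5: offset=6 data="GR" -> buffer=AztYKzGRfcvb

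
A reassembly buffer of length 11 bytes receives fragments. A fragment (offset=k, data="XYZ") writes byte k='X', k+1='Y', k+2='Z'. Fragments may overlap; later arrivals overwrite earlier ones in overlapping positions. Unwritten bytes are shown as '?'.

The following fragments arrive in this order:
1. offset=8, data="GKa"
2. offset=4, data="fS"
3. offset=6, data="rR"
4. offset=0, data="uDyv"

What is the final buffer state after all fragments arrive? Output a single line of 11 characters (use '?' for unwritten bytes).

Answer: uDyvfSrRGKa

Derivation:
Fragment 1: offset=8 data="GKa" -> buffer=????????GKa
Fragment 2: offset=4 data="fS" -> buffer=????fS??GKa
Fragment 3: offset=6 data="rR" -> buffer=????fSrRGKa
Fragment 4: offset=0 data="uDyv" -> buffer=uDyvfSrRGKa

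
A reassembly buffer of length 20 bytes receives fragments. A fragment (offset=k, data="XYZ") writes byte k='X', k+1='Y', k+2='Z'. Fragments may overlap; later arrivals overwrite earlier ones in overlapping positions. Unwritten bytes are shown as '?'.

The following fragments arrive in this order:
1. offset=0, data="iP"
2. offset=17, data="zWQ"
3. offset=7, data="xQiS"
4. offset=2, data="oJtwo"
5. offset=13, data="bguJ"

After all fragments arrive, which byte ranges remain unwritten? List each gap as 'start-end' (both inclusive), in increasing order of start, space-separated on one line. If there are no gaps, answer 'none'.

Answer: 11-12

Derivation:
Fragment 1: offset=0 len=2
Fragment 2: offset=17 len=3
Fragment 3: offset=7 len=4
Fragment 4: offset=2 len=5
Fragment 5: offset=13 len=4
Gaps: 11-12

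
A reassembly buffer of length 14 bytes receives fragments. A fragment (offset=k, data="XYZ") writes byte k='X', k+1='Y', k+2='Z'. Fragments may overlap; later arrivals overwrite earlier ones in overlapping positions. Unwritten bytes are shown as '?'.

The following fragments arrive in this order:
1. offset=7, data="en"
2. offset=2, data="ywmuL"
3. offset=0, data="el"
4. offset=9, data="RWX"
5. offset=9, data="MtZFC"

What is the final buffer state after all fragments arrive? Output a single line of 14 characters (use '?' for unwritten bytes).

Fragment 1: offset=7 data="en" -> buffer=???????en?????
Fragment 2: offset=2 data="ywmuL" -> buffer=??ywmuLen?????
Fragment 3: offset=0 data="el" -> buffer=elywmuLen?????
Fragment 4: offset=9 data="RWX" -> buffer=elywmuLenRWX??
Fragment 5: offset=9 data="MtZFC" -> buffer=elywmuLenMtZFC

Answer: elywmuLenMtZFC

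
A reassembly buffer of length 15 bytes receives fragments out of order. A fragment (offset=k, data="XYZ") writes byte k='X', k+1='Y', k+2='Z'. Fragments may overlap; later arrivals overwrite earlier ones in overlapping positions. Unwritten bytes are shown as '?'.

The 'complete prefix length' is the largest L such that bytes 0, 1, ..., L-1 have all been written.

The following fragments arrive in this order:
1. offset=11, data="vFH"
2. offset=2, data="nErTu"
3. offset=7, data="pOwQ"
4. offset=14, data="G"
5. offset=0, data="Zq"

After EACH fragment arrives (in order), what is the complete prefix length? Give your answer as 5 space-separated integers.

Answer: 0 0 0 0 15

Derivation:
Fragment 1: offset=11 data="vFH" -> buffer=???????????vFH? -> prefix_len=0
Fragment 2: offset=2 data="nErTu" -> buffer=??nErTu????vFH? -> prefix_len=0
Fragment 3: offset=7 data="pOwQ" -> buffer=??nErTupOwQvFH? -> prefix_len=0
Fragment 4: offset=14 data="G" -> buffer=??nErTupOwQvFHG -> prefix_len=0
Fragment 5: offset=0 data="Zq" -> buffer=ZqnErTupOwQvFHG -> prefix_len=15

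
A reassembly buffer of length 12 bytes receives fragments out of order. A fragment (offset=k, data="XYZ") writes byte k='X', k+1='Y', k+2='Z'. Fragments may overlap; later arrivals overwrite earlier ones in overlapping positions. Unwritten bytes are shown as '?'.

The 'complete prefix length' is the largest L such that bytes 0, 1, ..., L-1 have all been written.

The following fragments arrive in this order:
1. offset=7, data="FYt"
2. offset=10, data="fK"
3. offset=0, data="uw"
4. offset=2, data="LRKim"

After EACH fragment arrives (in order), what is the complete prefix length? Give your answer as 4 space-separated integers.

Fragment 1: offset=7 data="FYt" -> buffer=???????FYt?? -> prefix_len=0
Fragment 2: offset=10 data="fK" -> buffer=???????FYtfK -> prefix_len=0
Fragment 3: offset=0 data="uw" -> buffer=uw?????FYtfK -> prefix_len=2
Fragment 4: offset=2 data="LRKim" -> buffer=uwLRKimFYtfK -> prefix_len=12

Answer: 0 0 2 12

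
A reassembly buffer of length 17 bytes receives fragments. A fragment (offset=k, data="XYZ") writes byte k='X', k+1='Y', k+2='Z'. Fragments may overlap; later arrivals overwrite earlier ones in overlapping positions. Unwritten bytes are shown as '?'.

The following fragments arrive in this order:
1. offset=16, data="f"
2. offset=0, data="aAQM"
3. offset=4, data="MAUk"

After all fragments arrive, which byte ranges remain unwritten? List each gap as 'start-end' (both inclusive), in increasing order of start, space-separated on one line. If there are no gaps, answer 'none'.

Answer: 8-15

Derivation:
Fragment 1: offset=16 len=1
Fragment 2: offset=0 len=4
Fragment 3: offset=4 len=4
Gaps: 8-15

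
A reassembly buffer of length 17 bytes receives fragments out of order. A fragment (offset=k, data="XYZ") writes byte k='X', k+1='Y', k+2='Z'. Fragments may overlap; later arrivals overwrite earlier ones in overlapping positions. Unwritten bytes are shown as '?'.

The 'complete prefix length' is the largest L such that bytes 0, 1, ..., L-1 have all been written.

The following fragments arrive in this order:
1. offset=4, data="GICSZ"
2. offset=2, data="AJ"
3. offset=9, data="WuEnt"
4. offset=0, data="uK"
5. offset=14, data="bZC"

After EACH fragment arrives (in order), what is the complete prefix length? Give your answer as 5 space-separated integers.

Answer: 0 0 0 14 17

Derivation:
Fragment 1: offset=4 data="GICSZ" -> buffer=????GICSZ???????? -> prefix_len=0
Fragment 2: offset=2 data="AJ" -> buffer=??AJGICSZ???????? -> prefix_len=0
Fragment 3: offset=9 data="WuEnt" -> buffer=??AJGICSZWuEnt??? -> prefix_len=0
Fragment 4: offset=0 data="uK" -> buffer=uKAJGICSZWuEnt??? -> prefix_len=14
Fragment 5: offset=14 data="bZC" -> buffer=uKAJGICSZWuEntbZC -> prefix_len=17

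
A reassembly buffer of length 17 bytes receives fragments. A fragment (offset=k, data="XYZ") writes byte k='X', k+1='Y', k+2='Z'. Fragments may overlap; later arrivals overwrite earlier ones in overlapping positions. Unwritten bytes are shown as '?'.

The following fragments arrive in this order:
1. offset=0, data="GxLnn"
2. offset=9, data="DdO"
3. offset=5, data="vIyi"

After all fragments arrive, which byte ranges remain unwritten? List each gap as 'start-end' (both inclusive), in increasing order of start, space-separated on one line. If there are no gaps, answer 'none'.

Answer: 12-16

Derivation:
Fragment 1: offset=0 len=5
Fragment 2: offset=9 len=3
Fragment 3: offset=5 len=4
Gaps: 12-16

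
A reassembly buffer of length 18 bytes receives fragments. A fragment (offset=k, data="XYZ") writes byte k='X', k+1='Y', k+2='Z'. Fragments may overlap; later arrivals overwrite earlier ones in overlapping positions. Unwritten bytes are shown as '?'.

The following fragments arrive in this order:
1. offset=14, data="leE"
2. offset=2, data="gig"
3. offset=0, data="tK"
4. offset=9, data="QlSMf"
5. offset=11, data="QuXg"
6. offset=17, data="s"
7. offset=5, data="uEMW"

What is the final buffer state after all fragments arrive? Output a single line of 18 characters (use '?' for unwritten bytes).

Answer: tKgiguEMWQlQuXgeEs

Derivation:
Fragment 1: offset=14 data="leE" -> buffer=??????????????leE?
Fragment 2: offset=2 data="gig" -> buffer=??gig?????????leE?
Fragment 3: offset=0 data="tK" -> buffer=tKgig?????????leE?
Fragment 4: offset=9 data="QlSMf" -> buffer=tKgig????QlSMfleE?
Fragment 5: offset=11 data="QuXg" -> buffer=tKgig????QlQuXgeE?
Fragment 6: offset=17 data="s" -> buffer=tKgig????QlQuXgeEs
Fragment 7: offset=5 data="uEMW" -> buffer=tKgiguEMWQlQuXgeEs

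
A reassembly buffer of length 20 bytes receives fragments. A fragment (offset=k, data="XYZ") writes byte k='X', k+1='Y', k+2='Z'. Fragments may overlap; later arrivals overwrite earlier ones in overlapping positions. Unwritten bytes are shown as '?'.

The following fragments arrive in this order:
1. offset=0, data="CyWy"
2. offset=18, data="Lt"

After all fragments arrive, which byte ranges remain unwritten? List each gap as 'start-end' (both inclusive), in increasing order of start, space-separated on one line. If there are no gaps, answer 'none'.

Fragment 1: offset=0 len=4
Fragment 2: offset=18 len=2
Gaps: 4-17

Answer: 4-17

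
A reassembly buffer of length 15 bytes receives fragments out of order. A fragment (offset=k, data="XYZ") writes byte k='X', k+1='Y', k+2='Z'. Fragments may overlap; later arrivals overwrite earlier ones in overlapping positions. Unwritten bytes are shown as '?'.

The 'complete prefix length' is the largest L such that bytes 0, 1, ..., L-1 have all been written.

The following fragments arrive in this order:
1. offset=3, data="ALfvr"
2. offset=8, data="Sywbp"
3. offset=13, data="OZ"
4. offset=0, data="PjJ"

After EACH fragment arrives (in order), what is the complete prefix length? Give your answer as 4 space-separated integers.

Fragment 1: offset=3 data="ALfvr" -> buffer=???ALfvr??????? -> prefix_len=0
Fragment 2: offset=8 data="Sywbp" -> buffer=???ALfvrSywbp?? -> prefix_len=0
Fragment 3: offset=13 data="OZ" -> buffer=???ALfvrSywbpOZ -> prefix_len=0
Fragment 4: offset=0 data="PjJ" -> buffer=PjJALfvrSywbpOZ -> prefix_len=15

Answer: 0 0 0 15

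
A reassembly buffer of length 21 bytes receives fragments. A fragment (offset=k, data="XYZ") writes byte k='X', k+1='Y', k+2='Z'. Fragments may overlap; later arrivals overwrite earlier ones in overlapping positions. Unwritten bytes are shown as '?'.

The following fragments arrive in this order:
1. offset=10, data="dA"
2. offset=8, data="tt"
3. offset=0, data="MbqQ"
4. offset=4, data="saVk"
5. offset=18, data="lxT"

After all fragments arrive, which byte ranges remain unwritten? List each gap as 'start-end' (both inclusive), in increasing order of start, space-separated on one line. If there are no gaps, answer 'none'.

Answer: 12-17

Derivation:
Fragment 1: offset=10 len=2
Fragment 2: offset=8 len=2
Fragment 3: offset=0 len=4
Fragment 4: offset=4 len=4
Fragment 5: offset=18 len=3
Gaps: 12-17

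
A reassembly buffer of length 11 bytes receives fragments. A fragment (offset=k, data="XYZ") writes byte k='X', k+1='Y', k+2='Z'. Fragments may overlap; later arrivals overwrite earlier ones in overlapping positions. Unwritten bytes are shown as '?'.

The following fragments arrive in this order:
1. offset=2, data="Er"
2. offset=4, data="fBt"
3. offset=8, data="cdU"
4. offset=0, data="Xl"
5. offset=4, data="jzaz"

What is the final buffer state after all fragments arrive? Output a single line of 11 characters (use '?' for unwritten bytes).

Fragment 1: offset=2 data="Er" -> buffer=??Er???????
Fragment 2: offset=4 data="fBt" -> buffer=??ErfBt????
Fragment 3: offset=8 data="cdU" -> buffer=??ErfBt?cdU
Fragment 4: offset=0 data="Xl" -> buffer=XlErfBt?cdU
Fragment 5: offset=4 data="jzaz" -> buffer=XlErjzazcdU

Answer: XlErjzazcdU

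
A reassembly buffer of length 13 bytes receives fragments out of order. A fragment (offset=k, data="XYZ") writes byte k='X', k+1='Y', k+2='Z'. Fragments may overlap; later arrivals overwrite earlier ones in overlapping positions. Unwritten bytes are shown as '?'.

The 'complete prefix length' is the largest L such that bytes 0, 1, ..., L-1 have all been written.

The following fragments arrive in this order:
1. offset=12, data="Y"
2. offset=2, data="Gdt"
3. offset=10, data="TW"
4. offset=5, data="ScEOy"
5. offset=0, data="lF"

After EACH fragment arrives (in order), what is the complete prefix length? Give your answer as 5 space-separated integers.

Fragment 1: offset=12 data="Y" -> buffer=????????????Y -> prefix_len=0
Fragment 2: offset=2 data="Gdt" -> buffer=??Gdt???????Y -> prefix_len=0
Fragment 3: offset=10 data="TW" -> buffer=??Gdt?????TWY -> prefix_len=0
Fragment 4: offset=5 data="ScEOy" -> buffer=??GdtScEOyTWY -> prefix_len=0
Fragment 5: offset=0 data="lF" -> buffer=lFGdtScEOyTWY -> prefix_len=13

Answer: 0 0 0 0 13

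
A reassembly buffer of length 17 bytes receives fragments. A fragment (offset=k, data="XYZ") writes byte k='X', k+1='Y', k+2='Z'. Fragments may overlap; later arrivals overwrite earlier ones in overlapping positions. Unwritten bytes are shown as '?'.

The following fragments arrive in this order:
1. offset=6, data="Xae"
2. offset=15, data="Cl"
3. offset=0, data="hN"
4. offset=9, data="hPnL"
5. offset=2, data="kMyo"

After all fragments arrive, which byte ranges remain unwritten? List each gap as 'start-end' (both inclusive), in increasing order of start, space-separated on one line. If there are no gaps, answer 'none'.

Answer: 13-14

Derivation:
Fragment 1: offset=6 len=3
Fragment 2: offset=15 len=2
Fragment 3: offset=0 len=2
Fragment 4: offset=9 len=4
Fragment 5: offset=2 len=4
Gaps: 13-14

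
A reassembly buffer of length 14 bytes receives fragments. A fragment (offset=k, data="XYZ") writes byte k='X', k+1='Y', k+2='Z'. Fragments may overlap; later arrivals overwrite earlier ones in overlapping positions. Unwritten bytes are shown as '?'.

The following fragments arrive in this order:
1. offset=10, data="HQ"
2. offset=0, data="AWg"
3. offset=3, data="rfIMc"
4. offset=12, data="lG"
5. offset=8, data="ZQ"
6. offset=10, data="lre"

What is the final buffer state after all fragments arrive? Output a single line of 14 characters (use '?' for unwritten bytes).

Fragment 1: offset=10 data="HQ" -> buffer=??????????HQ??
Fragment 2: offset=0 data="AWg" -> buffer=AWg???????HQ??
Fragment 3: offset=3 data="rfIMc" -> buffer=AWgrfIMc??HQ??
Fragment 4: offset=12 data="lG" -> buffer=AWgrfIMc??HQlG
Fragment 5: offset=8 data="ZQ" -> buffer=AWgrfIMcZQHQlG
Fragment 6: offset=10 data="lre" -> buffer=AWgrfIMcZQlreG

Answer: AWgrfIMcZQlreG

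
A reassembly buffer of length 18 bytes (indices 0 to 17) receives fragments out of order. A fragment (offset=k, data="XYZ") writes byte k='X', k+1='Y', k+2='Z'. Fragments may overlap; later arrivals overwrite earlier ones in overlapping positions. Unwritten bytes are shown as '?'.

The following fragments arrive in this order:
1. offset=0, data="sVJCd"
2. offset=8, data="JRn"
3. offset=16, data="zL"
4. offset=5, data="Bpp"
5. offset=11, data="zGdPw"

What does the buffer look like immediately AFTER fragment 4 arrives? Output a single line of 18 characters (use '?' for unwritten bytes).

Fragment 1: offset=0 data="sVJCd" -> buffer=sVJCd?????????????
Fragment 2: offset=8 data="JRn" -> buffer=sVJCd???JRn???????
Fragment 3: offset=16 data="zL" -> buffer=sVJCd???JRn?????zL
Fragment 4: offset=5 data="Bpp" -> buffer=sVJCdBppJRn?????zL

Answer: sVJCdBppJRn?????zL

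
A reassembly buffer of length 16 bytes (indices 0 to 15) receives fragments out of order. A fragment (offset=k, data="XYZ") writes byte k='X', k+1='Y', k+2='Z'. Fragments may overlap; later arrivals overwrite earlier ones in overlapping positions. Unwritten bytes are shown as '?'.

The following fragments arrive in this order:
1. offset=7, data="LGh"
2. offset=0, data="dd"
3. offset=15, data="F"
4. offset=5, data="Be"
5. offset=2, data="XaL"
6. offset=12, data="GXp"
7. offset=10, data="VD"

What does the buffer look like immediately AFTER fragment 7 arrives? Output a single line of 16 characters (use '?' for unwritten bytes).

Fragment 1: offset=7 data="LGh" -> buffer=???????LGh??????
Fragment 2: offset=0 data="dd" -> buffer=dd?????LGh??????
Fragment 3: offset=15 data="F" -> buffer=dd?????LGh?????F
Fragment 4: offset=5 data="Be" -> buffer=dd???BeLGh?????F
Fragment 5: offset=2 data="XaL" -> buffer=ddXaLBeLGh?????F
Fragment 6: offset=12 data="GXp" -> buffer=ddXaLBeLGh??GXpF
Fragment 7: offset=10 data="VD" -> buffer=ddXaLBeLGhVDGXpF

Answer: ddXaLBeLGhVDGXpF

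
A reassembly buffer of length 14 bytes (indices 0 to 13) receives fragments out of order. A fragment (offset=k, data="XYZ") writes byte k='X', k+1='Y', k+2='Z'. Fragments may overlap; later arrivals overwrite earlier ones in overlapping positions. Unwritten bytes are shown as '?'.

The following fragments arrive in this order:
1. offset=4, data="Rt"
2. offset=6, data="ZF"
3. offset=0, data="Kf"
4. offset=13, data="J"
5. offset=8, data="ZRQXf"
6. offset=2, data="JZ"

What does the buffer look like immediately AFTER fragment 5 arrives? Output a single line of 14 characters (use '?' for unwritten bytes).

Fragment 1: offset=4 data="Rt" -> buffer=????Rt????????
Fragment 2: offset=6 data="ZF" -> buffer=????RtZF??????
Fragment 3: offset=0 data="Kf" -> buffer=Kf??RtZF??????
Fragment 4: offset=13 data="J" -> buffer=Kf??RtZF?????J
Fragment 5: offset=8 data="ZRQXf" -> buffer=Kf??RtZFZRQXfJ

Answer: Kf??RtZFZRQXfJ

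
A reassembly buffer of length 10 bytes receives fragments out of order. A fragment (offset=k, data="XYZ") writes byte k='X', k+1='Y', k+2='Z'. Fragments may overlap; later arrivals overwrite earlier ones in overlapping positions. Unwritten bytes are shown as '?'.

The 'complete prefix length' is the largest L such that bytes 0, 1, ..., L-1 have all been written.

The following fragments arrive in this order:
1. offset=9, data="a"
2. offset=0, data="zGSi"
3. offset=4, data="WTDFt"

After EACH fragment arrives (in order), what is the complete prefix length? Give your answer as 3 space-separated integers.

Fragment 1: offset=9 data="a" -> buffer=?????????a -> prefix_len=0
Fragment 2: offset=0 data="zGSi" -> buffer=zGSi?????a -> prefix_len=4
Fragment 3: offset=4 data="WTDFt" -> buffer=zGSiWTDFta -> prefix_len=10

Answer: 0 4 10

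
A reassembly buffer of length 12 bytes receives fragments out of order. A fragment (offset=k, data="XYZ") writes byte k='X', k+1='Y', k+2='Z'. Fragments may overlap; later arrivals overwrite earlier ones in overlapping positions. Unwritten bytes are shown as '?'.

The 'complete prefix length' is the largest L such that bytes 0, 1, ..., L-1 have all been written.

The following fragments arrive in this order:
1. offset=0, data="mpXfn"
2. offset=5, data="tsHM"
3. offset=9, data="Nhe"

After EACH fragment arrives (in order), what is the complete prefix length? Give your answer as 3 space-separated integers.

Fragment 1: offset=0 data="mpXfn" -> buffer=mpXfn??????? -> prefix_len=5
Fragment 2: offset=5 data="tsHM" -> buffer=mpXfntsHM??? -> prefix_len=9
Fragment 3: offset=9 data="Nhe" -> buffer=mpXfntsHMNhe -> prefix_len=12

Answer: 5 9 12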